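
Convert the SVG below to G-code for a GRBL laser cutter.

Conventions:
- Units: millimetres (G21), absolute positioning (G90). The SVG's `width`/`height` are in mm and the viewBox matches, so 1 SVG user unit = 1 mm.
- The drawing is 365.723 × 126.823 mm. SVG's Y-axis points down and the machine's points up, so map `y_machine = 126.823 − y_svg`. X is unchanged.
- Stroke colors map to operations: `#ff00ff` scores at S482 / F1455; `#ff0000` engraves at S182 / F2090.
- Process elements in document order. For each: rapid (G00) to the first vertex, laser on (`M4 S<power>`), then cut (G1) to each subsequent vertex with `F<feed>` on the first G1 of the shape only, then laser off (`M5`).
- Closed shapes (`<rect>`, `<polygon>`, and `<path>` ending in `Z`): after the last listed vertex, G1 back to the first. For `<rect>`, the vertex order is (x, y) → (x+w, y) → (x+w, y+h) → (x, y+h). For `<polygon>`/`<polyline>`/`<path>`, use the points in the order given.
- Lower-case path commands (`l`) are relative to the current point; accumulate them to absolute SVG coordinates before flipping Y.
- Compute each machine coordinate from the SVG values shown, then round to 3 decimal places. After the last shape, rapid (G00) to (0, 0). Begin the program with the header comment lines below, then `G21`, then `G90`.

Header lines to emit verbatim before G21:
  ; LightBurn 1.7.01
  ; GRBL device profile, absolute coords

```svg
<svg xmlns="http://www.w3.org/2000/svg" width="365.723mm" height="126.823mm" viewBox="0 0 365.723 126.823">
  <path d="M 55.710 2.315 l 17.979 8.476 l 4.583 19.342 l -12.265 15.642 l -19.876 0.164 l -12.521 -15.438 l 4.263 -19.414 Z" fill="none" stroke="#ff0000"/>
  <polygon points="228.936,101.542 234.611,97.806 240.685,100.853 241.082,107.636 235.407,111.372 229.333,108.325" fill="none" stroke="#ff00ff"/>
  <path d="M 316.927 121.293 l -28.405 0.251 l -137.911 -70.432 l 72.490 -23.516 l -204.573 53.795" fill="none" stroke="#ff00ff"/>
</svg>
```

Since the viewBox matches the mm dimensions, user units are millimetres directly. The only transform is the Y-flip y_m = 126.823 − y_svg.

Shape 1 is a regular polygon drawn with `<path>`. Its stroke #ff0000 means engrave at S182, F2090. After flipping Y the toolpath is (55.710,124.508) → (73.689,116.032) → (78.272,96.690) → (66.007,81.048) → (46.131,80.884) → (33.610,96.322) → (37.873,115.736) → (55.710,124.508), returning to the start.

Shape 2 is a regular polygon drawn with `<polygon>`. Its stroke #ff00ff means score at S482, F1455. After flipping Y the toolpath is (228.936,25.281) → (234.611,29.017) → (240.685,25.970) → (241.082,19.187) → (235.407,15.451) → (229.333,18.498) → (228.936,25.281), returning to the start.

Shape 3 is a open polyline drawn with `<path>`. Its stroke #ff00ff means score at S482, F1455. After flipping Y the toolpath is (316.927,5.530) → (288.522,5.279) → (150.611,75.711) → (223.101,99.227) → (18.528,45.432).

; LightBurn 1.7.01
; GRBL device profile, absolute coords
G21
G90
G00 X55.710 Y124.508
M4 S182
G1 X73.689 Y116.032 F2090
G1 X78.272 Y96.690
G1 X66.007 Y81.048
G1 X46.131 Y80.884
G1 X33.610 Y96.322
G1 X37.873 Y115.736
G1 X55.710 Y124.508
M5
G00 X228.936 Y25.281
M4 S482
G1 X234.611 Y29.017 F1455
G1 X240.685 Y25.970
G1 X241.082 Y19.187
G1 X235.407 Y15.451
G1 X229.333 Y18.498
G1 X228.936 Y25.281
M5
G00 X316.927 Y5.530
M4 S482
G1 X288.522 Y5.279 F1455
G1 X150.611 Y75.711
G1 X223.101 Y99.227
G1 X18.528 Y45.432
M5
G00 X0.000 Y0.000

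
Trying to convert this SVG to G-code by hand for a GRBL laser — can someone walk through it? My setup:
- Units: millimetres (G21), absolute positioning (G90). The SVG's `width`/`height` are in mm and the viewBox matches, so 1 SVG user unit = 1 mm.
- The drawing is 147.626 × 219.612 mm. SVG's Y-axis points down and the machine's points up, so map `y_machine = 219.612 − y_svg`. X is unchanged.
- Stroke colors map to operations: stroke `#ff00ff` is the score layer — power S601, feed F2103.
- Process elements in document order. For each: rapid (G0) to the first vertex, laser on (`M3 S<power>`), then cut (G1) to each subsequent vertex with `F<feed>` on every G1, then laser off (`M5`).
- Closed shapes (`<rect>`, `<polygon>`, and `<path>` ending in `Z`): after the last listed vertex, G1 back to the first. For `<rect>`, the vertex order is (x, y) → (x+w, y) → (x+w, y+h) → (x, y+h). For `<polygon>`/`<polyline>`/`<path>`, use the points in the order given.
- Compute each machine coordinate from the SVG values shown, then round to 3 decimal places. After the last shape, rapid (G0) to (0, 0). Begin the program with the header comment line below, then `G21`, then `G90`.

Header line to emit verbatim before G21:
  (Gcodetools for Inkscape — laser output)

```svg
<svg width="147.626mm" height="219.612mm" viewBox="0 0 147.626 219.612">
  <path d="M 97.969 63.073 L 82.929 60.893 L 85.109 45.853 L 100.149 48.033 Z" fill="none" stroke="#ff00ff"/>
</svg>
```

1 u = 1 mm; y_m = 219.612 − y.

[1] `<path>` regular polygon, #ff00ff→score S601 F2103: (97.969,156.539) → (82.929,158.719) → (85.109,173.759) → (100.149,171.579) → (97.969,156.539) (closed)

(Gcodetools for Inkscape — laser output)
G21
G90
G0 X97.969 Y156.539
M3 S601
G1 X82.929 Y158.719 F2103
G1 X85.109 Y173.759 F2103
G1 X100.149 Y171.579 F2103
G1 X97.969 Y156.539 F2103
M5
G0 X0.000 Y0.000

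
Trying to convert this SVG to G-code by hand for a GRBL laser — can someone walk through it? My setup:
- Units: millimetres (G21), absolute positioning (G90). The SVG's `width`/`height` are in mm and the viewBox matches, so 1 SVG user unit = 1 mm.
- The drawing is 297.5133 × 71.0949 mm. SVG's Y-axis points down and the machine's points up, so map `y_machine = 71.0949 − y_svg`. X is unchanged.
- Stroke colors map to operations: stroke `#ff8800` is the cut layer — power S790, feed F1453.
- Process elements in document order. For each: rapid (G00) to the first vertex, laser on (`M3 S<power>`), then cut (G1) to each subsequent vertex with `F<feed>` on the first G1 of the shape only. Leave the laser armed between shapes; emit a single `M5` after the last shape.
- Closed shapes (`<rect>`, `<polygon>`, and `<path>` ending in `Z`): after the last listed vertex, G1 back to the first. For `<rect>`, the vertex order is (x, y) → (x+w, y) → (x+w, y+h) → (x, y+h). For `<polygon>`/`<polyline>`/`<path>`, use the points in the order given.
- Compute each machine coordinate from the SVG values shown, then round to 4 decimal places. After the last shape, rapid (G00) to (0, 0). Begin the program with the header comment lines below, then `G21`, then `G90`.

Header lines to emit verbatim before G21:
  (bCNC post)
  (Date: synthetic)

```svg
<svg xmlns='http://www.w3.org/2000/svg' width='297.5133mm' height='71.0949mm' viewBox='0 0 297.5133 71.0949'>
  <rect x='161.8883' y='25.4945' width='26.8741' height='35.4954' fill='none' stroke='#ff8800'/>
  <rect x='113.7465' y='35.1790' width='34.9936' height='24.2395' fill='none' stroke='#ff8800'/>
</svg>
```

viewBox `0 0 297.5133 71.0949` with mm width/height → 1 unit = 1 mm. Flip: y_m = 71.0949 − y_svg.

**Shape 1** — `<rect>` rectangle, stroke `#ff8800` → cut (S790, F1453). Machine vertices: (161.8883,45.6004) → (188.7624,45.6004) → (188.7624,10.1050) → (161.8883,10.1050) → (161.8883,45.6004). Closed: final G1 returns to the first vertex.

**Shape 2** — `<rect>` rectangle, stroke `#ff8800` → cut (S790, F1453). Machine vertices: (113.7465,35.9159) → (148.7401,35.9159) → (148.7401,11.6764) → (113.7465,11.6764) → (113.7465,35.9159). Closed: final G1 returns to the first vertex.

(bCNC post)
(Date: synthetic)
G21
G90
G00 X161.8883 Y45.6004
M3 S790
G1 X188.7624 Y45.6004 F1453
G1 X188.7624 Y10.1050
G1 X161.8883 Y10.1050
G1 X161.8883 Y45.6004
G00 X113.7465 Y35.9159
M3 S790
G1 X148.7401 Y35.9159 F1453
G1 X148.7401 Y11.6764
G1 X113.7465 Y11.6764
G1 X113.7465 Y35.9159
M5
G00 X0.0000 Y0.0000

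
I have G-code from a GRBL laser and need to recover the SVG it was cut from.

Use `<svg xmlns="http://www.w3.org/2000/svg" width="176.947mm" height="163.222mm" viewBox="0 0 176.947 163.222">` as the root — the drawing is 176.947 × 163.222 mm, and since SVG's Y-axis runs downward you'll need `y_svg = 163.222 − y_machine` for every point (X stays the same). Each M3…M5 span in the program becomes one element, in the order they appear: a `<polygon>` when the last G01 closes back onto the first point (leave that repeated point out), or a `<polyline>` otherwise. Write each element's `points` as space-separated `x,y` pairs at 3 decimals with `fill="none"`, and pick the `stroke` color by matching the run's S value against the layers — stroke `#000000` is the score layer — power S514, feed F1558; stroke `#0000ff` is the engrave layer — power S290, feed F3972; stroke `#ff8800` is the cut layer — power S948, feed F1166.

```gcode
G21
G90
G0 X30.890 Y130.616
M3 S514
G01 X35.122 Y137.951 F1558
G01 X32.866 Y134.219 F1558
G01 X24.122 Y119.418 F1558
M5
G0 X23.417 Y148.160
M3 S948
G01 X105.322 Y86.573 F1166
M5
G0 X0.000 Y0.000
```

Each laser-on run becomes one SVG element. Flip Y back into SVG space with y_svg = 163.222 − y_machine.

Run 1: the run's S514 means `#000000` (score). The run is open, so emit a `<polyline>` with points (Y-flipped): 30.890,32.606 35.122,25.271 32.866,29.003 24.122,43.804.

Run 2: the run's S948 means `#ff8800` (cut). The run is open, so emit a `<polyline>` with points (Y-flipped): 23.417,15.062 105.322,76.649.

<svg xmlns="http://www.w3.org/2000/svg" width="176.947mm" height="163.222mm" viewBox="0 0 176.947 163.222">
  <polyline points="30.890,32.606 35.122,25.271 32.866,29.003 24.122,43.804" fill="none" stroke="#000000"/>
  <polyline points="23.417,15.062 105.322,76.649" fill="none" stroke="#ff8800"/>
</svg>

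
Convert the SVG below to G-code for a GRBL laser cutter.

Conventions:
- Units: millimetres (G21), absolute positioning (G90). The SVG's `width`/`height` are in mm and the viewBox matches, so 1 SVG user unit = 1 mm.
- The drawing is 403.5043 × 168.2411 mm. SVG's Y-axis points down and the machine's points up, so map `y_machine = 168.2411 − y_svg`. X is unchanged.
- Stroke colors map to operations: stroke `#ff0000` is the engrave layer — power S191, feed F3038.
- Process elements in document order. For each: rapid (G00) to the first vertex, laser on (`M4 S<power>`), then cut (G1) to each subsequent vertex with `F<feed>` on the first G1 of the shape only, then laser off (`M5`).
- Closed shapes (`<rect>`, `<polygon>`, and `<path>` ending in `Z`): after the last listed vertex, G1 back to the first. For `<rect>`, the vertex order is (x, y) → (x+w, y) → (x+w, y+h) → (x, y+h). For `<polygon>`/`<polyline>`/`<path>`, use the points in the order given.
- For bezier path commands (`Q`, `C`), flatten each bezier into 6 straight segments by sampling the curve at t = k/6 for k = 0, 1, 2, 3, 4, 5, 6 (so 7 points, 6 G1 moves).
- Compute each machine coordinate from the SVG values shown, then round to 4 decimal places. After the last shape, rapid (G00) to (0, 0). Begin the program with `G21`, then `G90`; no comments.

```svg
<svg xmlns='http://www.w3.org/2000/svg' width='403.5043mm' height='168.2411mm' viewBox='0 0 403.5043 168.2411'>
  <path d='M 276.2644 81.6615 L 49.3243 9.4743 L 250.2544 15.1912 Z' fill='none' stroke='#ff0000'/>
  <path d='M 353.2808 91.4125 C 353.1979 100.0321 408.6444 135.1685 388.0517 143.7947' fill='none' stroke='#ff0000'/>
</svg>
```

G21
G90
G00 X276.2644 Y86.5796
M4 S191
G1 X49.3243 Y158.7668 F3038
G1 X250.2544 Y153.0499
G1 X276.2644 Y86.5796
M5
G00 X353.2808 Y76.8286
M4 S191
G1 X357.2577 Y70.5546 F3038
G1 X366.8348 Y61.3340
G1 X378.3574 Y50.6400
G1 X388.1709 Y39.9454
G1 X392.6206 Y30.7232
G1 X388.0517 Y24.4464
M5
G00 X0.0000 Y0.0000

Since the viewBox matches the mm dimensions, user units are millimetres directly. The only transform is the Y-flip y_m = 168.2411 − y_svg.

Shape 1 is a closed polygon drawn with `<path>`. Its stroke #ff0000 means engrave at S191, F3038. After flipping Y the toolpath is (276.2644,86.5796) → (49.3243,158.7668) → (250.2544,153.0499) → (276.2644,86.5796), returning to the start.

Shape 2 is a cubic bezier drawn with `<path>`. Its stroke #ff0000 means engrave at S191, F3038. After flipping Y the toolpath is (353.2808,76.8286) → (357.2577,70.5546) → (366.8348,61.3340) → (378.3574,50.6400) → (388.1709,39.9454) → (392.6206,30.7232) → (388.0517,24.4464).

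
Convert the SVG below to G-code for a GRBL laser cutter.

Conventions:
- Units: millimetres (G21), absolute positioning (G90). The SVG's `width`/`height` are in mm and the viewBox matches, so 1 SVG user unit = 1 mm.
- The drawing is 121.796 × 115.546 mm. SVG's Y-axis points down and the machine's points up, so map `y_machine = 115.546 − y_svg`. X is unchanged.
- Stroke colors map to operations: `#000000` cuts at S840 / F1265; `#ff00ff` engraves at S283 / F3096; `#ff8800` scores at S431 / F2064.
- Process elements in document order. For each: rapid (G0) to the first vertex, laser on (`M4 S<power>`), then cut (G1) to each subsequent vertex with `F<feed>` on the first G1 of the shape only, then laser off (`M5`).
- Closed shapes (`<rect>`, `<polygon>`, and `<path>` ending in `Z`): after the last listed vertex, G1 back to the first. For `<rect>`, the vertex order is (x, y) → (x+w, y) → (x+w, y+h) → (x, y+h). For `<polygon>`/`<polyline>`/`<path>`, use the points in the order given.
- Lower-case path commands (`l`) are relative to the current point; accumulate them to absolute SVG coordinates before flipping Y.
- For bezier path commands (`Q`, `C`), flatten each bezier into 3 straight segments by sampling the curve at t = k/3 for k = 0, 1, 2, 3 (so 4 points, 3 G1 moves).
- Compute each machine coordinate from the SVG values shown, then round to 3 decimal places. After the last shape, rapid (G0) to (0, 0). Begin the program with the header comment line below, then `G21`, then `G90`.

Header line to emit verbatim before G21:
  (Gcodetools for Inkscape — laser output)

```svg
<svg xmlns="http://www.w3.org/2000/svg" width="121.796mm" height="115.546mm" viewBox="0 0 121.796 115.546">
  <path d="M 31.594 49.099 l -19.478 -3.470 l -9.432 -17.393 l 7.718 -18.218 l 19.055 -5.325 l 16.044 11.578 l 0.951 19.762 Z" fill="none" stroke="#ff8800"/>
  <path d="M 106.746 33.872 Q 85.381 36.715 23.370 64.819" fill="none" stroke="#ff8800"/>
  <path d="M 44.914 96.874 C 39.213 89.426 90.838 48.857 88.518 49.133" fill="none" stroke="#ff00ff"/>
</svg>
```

1 u = 1 mm; y_m = 115.546 − y.

[1] `<path>` regular polygon, #ff8800→score S431 F2064: (31.594,66.447) → (12.116,69.917) → (2.684,87.310) → (10.402,105.528) → (29.457,110.853) → (45.501,99.275) → (46.452,79.513) → (31.594,66.447) (closed)

[2] `<path>` quadratic bezier, #ff8800→score S431 F2064: (106.746,81.674) → (87.986,76.972) → (60.194,66.656) → (23.370,50.727)

[3] `<path>` cubic bezier, #ff00ff→engrave S283 F3096: (44.914,18.672) → (54.201,34.421) → (76.977,55.813) → (88.518,66.413)

(Gcodetools for Inkscape — laser output)
G21
G90
G0 X31.594 Y66.447
M4 S431
G1 X12.116 Y69.917 F2064
G1 X2.684 Y87.310
G1 X10.402 Y105.528
G1 X29.457 Y110.853
G1 X45.501 Y99.275
G1 X46.452 Y79.513
G1 X31.594 Y66.447
M5
G0 X106.746 Y81.674
M4 S431
G1 X87.986 Y76.972 F2064
G1 X60.194 Y66.656
G1 X23.370 Y50.727
M5
G0 X44.914 Y18.672
M4 S283
G1 X54.201 Y34.421 F3096
G1 X76.977 Y55.813
G1 X88.518 Y66.413
M5
G0 X0.000 Y0.000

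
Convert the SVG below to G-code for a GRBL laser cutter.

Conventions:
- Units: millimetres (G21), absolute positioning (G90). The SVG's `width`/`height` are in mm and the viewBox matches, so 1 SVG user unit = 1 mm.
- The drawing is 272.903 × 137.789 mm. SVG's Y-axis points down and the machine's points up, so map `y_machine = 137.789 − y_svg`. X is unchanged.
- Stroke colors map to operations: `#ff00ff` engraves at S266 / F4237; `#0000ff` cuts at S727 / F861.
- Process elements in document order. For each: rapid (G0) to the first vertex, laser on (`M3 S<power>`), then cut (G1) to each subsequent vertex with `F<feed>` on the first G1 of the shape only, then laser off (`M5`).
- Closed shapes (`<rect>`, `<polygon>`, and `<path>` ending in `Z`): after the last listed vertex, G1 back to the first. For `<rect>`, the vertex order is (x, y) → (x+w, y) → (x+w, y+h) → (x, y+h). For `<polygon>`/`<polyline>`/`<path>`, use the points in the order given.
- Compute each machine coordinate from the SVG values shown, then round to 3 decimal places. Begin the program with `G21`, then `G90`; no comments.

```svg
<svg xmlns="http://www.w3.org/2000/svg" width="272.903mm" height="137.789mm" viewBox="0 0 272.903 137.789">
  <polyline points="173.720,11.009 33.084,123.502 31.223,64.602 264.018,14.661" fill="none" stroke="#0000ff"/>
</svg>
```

viewBox `0 0 272.903 137.789` with mm width/height → 1 unit = 1 mm. Flip: y_m = 137.789 − y_svg.

**Shape 1** — `<polyline>` open polyline, stroke `#0000ff` → cut (S727, F861). Machine vertices: (173.720,126.780) → (33.084,14.287) → (31.223,73.187) → (264.018,123.128). Open path.

G21
G90
G0 X173.720 Y126.780
M3 S727
G1 X33.084 Y14.287 F861
G1 X31.223 Y73.187
G1 X264.018 Y123.128
M5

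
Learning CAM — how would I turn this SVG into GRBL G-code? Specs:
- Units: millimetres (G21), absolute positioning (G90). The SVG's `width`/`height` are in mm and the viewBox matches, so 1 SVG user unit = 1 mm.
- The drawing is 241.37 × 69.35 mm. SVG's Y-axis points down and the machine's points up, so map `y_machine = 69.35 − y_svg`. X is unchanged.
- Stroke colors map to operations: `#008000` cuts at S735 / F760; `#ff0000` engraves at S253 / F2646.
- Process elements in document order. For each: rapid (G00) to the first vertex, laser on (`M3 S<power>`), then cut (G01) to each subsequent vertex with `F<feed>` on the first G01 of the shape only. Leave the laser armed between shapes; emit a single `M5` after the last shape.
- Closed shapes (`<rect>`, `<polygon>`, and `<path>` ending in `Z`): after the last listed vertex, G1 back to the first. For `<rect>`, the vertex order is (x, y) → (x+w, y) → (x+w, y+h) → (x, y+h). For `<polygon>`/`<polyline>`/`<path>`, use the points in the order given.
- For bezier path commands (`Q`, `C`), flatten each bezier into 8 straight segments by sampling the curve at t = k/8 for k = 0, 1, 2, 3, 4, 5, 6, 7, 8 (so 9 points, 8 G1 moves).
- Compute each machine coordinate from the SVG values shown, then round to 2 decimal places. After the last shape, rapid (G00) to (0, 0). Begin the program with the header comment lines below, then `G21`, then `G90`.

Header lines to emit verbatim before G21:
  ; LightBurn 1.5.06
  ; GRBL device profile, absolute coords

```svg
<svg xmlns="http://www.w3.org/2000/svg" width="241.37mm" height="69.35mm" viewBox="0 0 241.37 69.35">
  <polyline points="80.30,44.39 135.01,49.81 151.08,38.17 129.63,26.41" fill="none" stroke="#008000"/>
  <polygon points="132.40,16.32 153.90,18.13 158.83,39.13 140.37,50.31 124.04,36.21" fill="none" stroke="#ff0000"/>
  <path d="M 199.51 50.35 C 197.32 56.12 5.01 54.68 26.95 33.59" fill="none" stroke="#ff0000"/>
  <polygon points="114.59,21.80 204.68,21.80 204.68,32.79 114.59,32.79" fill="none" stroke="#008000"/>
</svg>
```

Since the viewBox matches the mm dimensions, user units are millimetres directly. The only transform is the Y-flip y_m = 69.35 − y_svg.

Shape 1 is a open polyline drawn with `<polyline>`. Its stroke #008000 means cut at S735, F760. After flipping Y the toolpath is (80.30,24.96) → (135.01,19.54) → (151.08,31.18) → (129.63,42.94).

Shape 2 is a regular polygon drawn with `<polygon>`. Its stroke #ff0000 means engrave at S253, F2646. After flipping Y the toolpath is (132.40,53.03) → (153.90,51.22) → (158.83,30.22) → (140.37,19.04) → (124.04,33.14) → (132.40,53.03), returning to the start.

Shape 3 is a cubic bezier drawn with `<path>`. Its stroke #ff0000 means engrave at S253, F2646. After flipping Y the toolpath is (199.51,19.00) → (190.57,17.20) → (168.54,16.22) → (138.16,16.21) → (104.18,17.31) → (71.33,19.67) → (44.35,23.43) → (27.98,28.75) → (26.95,35.76).

Shape 4 is a rectangle drawn with `<polygon>`. Its stroke #008000 means cut at S735, F760. After flipping Y the toolpath is (114.59,47.55) → (204.68,47.55) → (204.68,36.56) → (114.59,36.56) → (114.59,47.55), returning to the start.

; LightBurn 1.5.06
; GRBL device profile, absolute coords
G21
G90
G00 X80.30 Y24.96
M3 S735
G01 X135.01 Y19.54 F760
G01 X151.08 Y31.18
G01 X129.63 Y42.94
G00 X132.40 Y53.03
M3 S253
G01 X153.90 Y51.22 F2646
G01 X158.83 Y30.22
G01 X140.37 Y19.04
G01 X124.04 Y33.14
G01 X132.40 Y53.03
G00 X199.51 Y19.00
M3 S253
G01 X190.57 Y17.20 F2646
G01 X168.54 Y16.22
G01 X138.16 Y16.21
G01 X104.18 Y17.31
G01 X71.33 Y19.67
G01 X44.35 Y23.43
G01 X27.98 Y28.75
G01 X26.95 Y35.76
G00 X114.59 Y47.55
M3 S735
G01 X204.68 Y47.55 F760
G01 X204.68 Y36.56
G01 X114.59 Y36.56
G01 X114.59 Y47.55
M5
G00 X0.00 Y0.00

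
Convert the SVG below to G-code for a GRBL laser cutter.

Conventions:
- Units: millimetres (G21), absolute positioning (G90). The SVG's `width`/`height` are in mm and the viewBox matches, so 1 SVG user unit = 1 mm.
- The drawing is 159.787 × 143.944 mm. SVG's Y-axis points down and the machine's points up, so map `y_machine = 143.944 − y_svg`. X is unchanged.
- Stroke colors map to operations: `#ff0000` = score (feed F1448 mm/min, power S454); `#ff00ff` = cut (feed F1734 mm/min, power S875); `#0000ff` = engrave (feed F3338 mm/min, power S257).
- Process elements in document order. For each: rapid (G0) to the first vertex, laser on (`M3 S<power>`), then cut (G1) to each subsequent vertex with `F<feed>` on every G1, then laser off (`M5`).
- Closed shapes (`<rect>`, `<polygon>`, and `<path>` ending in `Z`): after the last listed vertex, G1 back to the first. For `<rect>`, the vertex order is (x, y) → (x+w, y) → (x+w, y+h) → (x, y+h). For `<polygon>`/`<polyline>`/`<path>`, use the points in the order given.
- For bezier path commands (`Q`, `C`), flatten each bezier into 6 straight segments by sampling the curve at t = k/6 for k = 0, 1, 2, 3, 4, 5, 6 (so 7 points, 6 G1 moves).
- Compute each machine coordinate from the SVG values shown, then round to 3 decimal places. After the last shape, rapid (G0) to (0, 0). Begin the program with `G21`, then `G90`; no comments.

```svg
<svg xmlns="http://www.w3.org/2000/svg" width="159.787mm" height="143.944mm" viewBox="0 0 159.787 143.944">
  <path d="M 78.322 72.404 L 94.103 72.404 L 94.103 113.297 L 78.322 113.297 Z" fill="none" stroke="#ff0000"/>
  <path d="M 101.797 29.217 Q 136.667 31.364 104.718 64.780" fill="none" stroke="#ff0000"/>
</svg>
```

G21
G90
G0 X78.322 Y71.540
M3 S454
G1 X94.103 Y71.540 F1448
G1 X94.103 Y30.647 F1448
G1 X78.322 Y30.647 F1448
G1 X78.322 Y71.540 F1448
M5
G0 X101.797 Y114.727
M3 S454
G1 X111.564 Y113.143 F1448
G1 X117.619 Y109.821 F1448
G1 X119.962 Y104.763 F1448
G1 X118.593 Y97.967 F1448
G1 X113.512 Y89.434 F1448
G1 X104.718 Y79.164 F1448
M5
G0 X0.000 Y0.000

Since the viewBox matches the mm dimensions, user units are millimetres directly. The only transform is the Y-flip y_m = 143.944 − y_svg.

Shape 1 is a rectangle drawn with `<path>`. Its stroke #ff0000 means score at S454, F1448. After flipping Y the toolpath is (78.322,71.540) → (94.103,71.540) → (94.103,30.647) → (78.322,30.647) → (78.322,71.540), returning to the start.

Shape 2 is a quadratic bezier drawn with `<path>`. Its stroke #ff0000 means score at S454, F1448. After flipping Y the toolpath is (101.797,114.727) → (111.564,113.143) → (117.619,109.821) → (119.962,104.763) → (118.593,97.967) → (113.512,89.434) → (104.718,79.164).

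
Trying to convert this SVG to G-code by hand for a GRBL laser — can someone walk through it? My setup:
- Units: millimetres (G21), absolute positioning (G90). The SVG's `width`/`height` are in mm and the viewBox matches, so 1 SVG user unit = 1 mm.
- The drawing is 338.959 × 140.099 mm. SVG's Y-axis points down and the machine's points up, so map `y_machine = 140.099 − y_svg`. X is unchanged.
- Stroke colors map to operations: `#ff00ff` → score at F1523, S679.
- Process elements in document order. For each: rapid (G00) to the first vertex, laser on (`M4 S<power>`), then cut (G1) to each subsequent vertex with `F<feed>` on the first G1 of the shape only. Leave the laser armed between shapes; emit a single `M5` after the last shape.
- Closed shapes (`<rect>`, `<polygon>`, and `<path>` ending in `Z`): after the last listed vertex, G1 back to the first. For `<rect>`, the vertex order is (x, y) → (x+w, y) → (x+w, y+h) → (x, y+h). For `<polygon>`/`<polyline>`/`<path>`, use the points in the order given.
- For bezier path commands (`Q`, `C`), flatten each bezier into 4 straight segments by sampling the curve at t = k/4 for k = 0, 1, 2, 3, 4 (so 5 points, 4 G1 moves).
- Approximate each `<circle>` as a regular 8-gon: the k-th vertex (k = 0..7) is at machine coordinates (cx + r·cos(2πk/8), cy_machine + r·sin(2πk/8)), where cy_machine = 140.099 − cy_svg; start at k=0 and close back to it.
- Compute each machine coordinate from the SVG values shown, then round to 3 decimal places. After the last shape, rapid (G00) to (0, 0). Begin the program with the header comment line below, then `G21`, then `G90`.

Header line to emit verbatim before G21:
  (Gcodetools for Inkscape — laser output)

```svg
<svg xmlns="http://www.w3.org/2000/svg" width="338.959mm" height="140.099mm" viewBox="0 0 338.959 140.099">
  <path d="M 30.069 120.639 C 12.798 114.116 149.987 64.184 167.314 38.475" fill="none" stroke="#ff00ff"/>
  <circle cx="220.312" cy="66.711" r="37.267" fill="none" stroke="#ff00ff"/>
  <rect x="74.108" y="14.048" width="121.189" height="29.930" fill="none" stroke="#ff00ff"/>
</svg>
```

(Gcodetools for Inkscape — laser output)
G21
G90
G00 X30.069 Y19.460
M4 S679
G1 X41.791 Y31.435 F1523
G1 X85.717 Y53.347
G1 X136.131 Y78.857
G1 X167.314 Y101.624
G00 X257.579 Y73.388
M4 S679
G1 X246.664 Y99.740 F1523
G1 X220.312 Y110.655
G1 X193.960 Y99.740
G1 X183.045 Y73.388
G1 X193.960 Y47.036
G1 X220.312 Y36.121
G1 X246.664 Y47.036
G1 X257.579 Y73.388
G00 X74.108 Y126.051
M4 S679
G1 X195.297 Y126.051 F1523
G1 X195.297 Y96.121
G1 X74.108 Y96.121
G1 X74.108 Y126.051
M5
G00 X0.000 Y0.000

Since the viewBox matches the mm dimensions, user units are millimetres directly. The only transform is the Y-flip y_m = 140.099 − y_svg.

Shape 1 is a cubic bezier drawn with `<path>`. Its stroke #ff00ff means score at S679, F1523. After flipping Y the toolpath is (30.069,19.460) → (41.791,31.435) → (85.717,53.347) → (136.131,78.857) → (167.314,101.624).

Shape 2 is a circle drawn with `<circle>`. Its stroke #ff00ff means score at S679, F1523. After flipping Y the toolpath is (257.579,73.388) → (246.664,99.740) → (220.312,110.655) → (193.960,99.740) → (183.045,73.388) → (193.960,47.036) → (220.312,36.121) → (246.664,47.036) → (257.579,73.388), returning to the start.

Shape 3 is a rectangle drawn with `<rect>`. Its stroke #ff00ff means score at S679, F1523. After flipping Y the toolpath is (74.108,126.051) → (195.297,126.051) → (195.297,96.121) → (74.108,96.121) → (74.108,126.051), returning to the start.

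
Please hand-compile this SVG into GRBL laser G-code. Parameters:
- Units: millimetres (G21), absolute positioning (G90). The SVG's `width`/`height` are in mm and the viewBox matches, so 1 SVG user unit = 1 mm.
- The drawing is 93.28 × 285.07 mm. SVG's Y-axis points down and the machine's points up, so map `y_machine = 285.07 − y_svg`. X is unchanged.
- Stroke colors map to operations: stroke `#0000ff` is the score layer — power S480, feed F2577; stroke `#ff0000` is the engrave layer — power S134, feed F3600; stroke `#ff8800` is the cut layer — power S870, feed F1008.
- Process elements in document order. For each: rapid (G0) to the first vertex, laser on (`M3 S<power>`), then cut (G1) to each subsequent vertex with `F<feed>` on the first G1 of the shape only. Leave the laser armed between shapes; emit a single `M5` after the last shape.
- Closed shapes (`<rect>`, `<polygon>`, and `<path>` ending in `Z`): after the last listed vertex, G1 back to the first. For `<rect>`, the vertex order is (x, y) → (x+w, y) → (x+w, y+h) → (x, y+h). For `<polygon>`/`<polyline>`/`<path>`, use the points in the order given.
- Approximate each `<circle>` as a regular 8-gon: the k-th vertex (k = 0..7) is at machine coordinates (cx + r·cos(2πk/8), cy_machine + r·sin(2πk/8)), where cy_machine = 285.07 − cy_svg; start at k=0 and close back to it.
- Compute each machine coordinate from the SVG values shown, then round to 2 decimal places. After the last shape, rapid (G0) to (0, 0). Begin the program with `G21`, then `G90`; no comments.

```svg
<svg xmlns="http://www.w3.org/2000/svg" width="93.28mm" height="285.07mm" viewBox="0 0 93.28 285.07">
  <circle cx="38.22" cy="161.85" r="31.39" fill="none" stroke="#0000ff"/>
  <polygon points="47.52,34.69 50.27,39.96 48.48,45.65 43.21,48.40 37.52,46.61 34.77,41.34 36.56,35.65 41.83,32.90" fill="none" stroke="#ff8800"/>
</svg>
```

G21
G90
G0 X69.61 Y123.22
M3 S480
G1 X60.42 Y145.42 F2577
G1 X38.22 Y154.61
G1 X16.02 Y145.42
G1 X6.83 Y123.22
G1 X16.02 Y101.02
G1 X38.22 Y91.83
G1 X60.42 Y101.02
G1 X69.61 Y123.22
G0 X47.52 Y250.38
M3 S870
G1 X50.27 Y245.11 F1008
G1 X48.48 Y239.42
G1 X43.21 Y236.67
G1 X37.52 Y238.46
G1 X34.77 Y243.73
G1 X36.56 Y249.42
G1 X41.83 Y252.17
G1 X47.52 Y250.38
M5
G0 X0.00 Y0.00

viewBox `0 0 93.28 285.07` with mm width/height → 1 unit = 1 mm. Flip: y_m = 285.07 − y_svg.

**Shape 1** — `<circle>` circle, stroke `#0000ff` → score (S480, F2577). Machine vertices: (69.61,123.22) → (60.42,145.42) → (38.22,154.61) → (16.02,145.42) → (6.83,123.22) → (16.02,101.02) → (38.22,91.83) → (60.42,101.02) → (69.61,123.22). Closed: final G1 returns to the first vertex.

**Shape 2** — `<polygon>` regular polygon, stroke `#ff8800` → cut (S870, F1008). Machine vertices: (47.52,250.38) → (50.27,245.11) → (48.48,239.42) → (43.21,236.67) → (37.52,238.46) → (34.77,243.73) → (36.56,249.42) → (41.83,252.17) → (47.52,250.38). Closed: final G1 returns to the first vertex.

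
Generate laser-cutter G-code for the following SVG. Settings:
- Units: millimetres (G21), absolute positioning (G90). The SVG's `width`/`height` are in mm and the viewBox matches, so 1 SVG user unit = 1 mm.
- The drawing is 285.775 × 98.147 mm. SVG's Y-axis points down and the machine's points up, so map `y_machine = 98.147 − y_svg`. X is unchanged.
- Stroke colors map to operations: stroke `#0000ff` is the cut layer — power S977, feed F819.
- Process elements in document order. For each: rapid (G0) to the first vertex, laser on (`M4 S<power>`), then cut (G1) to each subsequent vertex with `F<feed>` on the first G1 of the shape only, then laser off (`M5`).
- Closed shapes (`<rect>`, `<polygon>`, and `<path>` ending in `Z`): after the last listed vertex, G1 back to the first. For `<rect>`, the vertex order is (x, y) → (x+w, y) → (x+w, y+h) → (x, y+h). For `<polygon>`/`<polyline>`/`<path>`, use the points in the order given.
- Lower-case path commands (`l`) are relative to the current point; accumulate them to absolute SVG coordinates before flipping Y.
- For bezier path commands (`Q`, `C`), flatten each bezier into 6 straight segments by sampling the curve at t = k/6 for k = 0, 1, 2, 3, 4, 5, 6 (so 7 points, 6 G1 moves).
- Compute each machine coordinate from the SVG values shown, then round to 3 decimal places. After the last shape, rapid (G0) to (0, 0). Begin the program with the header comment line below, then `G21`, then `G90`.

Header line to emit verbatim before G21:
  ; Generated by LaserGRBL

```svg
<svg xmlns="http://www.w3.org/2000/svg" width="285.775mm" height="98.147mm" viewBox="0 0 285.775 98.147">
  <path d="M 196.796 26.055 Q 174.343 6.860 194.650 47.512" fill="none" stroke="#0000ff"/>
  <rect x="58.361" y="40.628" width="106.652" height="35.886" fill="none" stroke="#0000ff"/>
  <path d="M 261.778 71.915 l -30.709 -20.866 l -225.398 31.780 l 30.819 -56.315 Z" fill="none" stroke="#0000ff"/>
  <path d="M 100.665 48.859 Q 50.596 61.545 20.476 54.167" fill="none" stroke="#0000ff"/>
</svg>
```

; Generated by LaserGRBL
G21
G90
G0 X196.796 Y72.092
M4 S977
G1 X190.499 Y76.828 F819
G1 X186.578 Y78.239
G1 X185.033 Y76.325
G1 X185.863 Y71.087
G1 X189.069 Y62.523
G1 X194.650 Y50.635
M5
G0 X58.361 Y57.519
M4 S977
G1 X165.013 Y57.519 F819
G1 X165.013 Y21.633
G1 X58.361 Y21.633
G1 X58.361 Y57.519
M5
G0 X261.778 Y26.232
M4 S977
G1 X231.069 Y47.098 F819
G1 X5.671 Y15.318
G1 X36.490 Y71.633
G1 X261.778 Y26.232
M5
G0 X100.665 Y49.288
M4 S977
G1 X84.529 Y45.617 F819
G1 X69.502 Y43.060
G1 X55.583 Y41.618
G1 X42.773 Y41.291
G1 X31.070 Y42.078
G1 X20.476 Y43.980
M5
G0 X0.000 Y0.000

viewBox `0 0 285.775 98.147` with mm width/height → 1 unit = 1 mm. Flip: y_m = 98.147 − y_svg.

**Shape 1** — `<path>` quadratic bezier, stroke `#0000ff` → cut (S977, F819). Control points (SVG): P0=(196.796,26.055), P1=(174.343,6.860), P2=(194.650,47.512); sampled at t=k/6. Machine vertices: (196.796,72.092) → (190.499,76.828) → (186.578,78.239) → (185.033,76.325) → (185.863,71.087) → (189.069,62.523) → (194.650,50.635). Open path.

**Shape 2** — `<rect>` rectangle, stroke `#0000ff` → cut (S977, F819). Machine vertices: (58.361,57.519) → (165.013,57.519) → (165.013,21.633) → (58.361,21.633) → (58.361,57.519). Closed: final G1 returns to the first vertex.

**Shape 3** — `<path>` closed polygon, stroke `#0000ff` → cut (S977, F819). Machine vertices: (261.778,26.232) → (231.069,47.098) → (5.671,15.318) → (36.490,71.633) → (261.778,26.232). Closed: final G1 returns to the first vertex.

**Shape 4** — `<path>` quadratic bezier, stroke `#0000ff` → cut (S977, F819). Control points (SVG): P0=(100.665,48.859), P1=(50.596,61.545), P2=(20.476,54.167); sampled at t=k/6. Machine vertices: (100.665,49.288) → (84.529,45.617) → (69.502,43.060) → (55.583,41.618) → (42.773,41.291) → (31.070,42.078) → (20.476,43.980). Open path.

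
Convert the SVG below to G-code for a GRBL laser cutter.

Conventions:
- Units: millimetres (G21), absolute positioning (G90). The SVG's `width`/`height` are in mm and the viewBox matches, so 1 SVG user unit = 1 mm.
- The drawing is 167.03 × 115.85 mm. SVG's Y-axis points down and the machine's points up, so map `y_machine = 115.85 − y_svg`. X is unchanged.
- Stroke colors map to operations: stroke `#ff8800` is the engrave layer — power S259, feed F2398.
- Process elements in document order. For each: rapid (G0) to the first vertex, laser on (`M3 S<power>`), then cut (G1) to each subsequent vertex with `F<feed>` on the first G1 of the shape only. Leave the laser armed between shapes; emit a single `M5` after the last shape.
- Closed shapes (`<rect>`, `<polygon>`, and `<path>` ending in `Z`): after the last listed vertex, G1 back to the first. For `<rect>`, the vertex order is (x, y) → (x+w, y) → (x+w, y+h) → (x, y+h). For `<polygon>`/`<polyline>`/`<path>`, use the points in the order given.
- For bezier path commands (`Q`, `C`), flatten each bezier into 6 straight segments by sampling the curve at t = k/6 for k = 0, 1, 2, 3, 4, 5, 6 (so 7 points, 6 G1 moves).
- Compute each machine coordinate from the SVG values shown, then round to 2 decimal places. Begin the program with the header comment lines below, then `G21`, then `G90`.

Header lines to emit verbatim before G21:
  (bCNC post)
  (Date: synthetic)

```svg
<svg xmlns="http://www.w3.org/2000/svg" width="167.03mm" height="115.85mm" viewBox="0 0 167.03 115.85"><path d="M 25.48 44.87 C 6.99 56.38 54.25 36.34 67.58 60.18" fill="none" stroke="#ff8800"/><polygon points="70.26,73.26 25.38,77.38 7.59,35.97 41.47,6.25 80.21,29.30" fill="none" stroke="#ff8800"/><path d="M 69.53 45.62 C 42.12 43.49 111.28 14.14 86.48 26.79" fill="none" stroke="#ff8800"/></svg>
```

(bCNC post)
(Date: synthetic)
G21
G90
G0 X25.48 Y70.98
M3 S259
G1 X21.25 Y67.50 F2398
G1 X25.21 Y67.19
G1 X34.60 Y67.95
G1 X46.63 Y67.68
G1 X58.55 Y64.28
G1 X67.58 Y55.67
G0 X70.26 Y42.59
M3 S259
G1 X25.38 Y38.47 F2398
G1 X7.59 Y79.88
G1 X41.47 Y109.60
G1 X80.21 Y86.55
G1 X70.26 Y42.59
G0 X69.53 Y70.23
M3 S259
G1 X62.99 Y73.24 F2398
G1 X67.25 Y78.87
G1 X77.03 Y85.19
G1 X87.02 Y90.27
G1 X91.93 Y92.21
G1 X86.48 Y89.06
M5

1 u = 1 mm; y_m = 115.85 − y.

[1] `<path>` cubic bezier, #ff8800→engrave S259 F2398: (25.48,70.98) → (21.25,67.50) → (25.21,67.19) → (34.60,67.95) → (46.63,67.68) → (58.55,64.28) → (67.58,55.67)

[2] `<polygon>` regular polygon, #ff8800→engrave S259 F2398: (70.26,42.59) → (25.38,38.47) → (7.59,79.88) → (41.47,109.60) → (80.21,86.55) → (70.26,42.59) (closed)

[3] `<path>` cubic bezier, #ff8800→engrave S259 F2398: (69.53,70.23) → (62.99,73.24) → (67.25,78.87) → (77.03,85.19) → (87.02,90.27) → (91.93,92.21) → (86.48,89.06)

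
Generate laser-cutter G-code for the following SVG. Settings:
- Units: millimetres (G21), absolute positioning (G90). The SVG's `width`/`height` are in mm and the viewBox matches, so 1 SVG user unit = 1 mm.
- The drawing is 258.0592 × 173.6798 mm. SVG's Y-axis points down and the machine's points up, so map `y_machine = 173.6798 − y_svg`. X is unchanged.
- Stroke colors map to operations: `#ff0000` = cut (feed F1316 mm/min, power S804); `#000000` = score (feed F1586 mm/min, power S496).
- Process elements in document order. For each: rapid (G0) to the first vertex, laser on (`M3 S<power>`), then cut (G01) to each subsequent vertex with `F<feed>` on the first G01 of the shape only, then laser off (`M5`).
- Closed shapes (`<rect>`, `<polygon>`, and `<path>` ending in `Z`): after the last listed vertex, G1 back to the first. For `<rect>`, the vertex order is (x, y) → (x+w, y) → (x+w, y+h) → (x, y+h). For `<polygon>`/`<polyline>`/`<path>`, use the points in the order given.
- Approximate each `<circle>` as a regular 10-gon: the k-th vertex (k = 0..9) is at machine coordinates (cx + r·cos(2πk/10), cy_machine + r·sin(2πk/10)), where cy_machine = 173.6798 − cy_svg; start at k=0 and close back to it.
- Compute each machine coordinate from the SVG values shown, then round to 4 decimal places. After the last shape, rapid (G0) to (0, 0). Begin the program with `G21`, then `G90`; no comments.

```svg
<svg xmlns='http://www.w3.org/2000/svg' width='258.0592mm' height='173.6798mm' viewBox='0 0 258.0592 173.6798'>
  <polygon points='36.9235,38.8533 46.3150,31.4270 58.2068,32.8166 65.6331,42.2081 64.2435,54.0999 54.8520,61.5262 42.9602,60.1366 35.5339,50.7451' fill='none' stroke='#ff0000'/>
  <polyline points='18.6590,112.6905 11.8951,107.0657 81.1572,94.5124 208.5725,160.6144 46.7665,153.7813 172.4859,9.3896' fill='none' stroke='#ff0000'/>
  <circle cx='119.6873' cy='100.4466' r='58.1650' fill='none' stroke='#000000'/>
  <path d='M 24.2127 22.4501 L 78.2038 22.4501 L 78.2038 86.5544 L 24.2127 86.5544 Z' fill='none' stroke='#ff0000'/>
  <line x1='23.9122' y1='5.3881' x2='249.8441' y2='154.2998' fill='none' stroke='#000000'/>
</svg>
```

G21
G90
G0 X36.9235 Y134.8265
M3 S804
G01 X46.3150 Y142.2528 F1316
G01 X58.2068 Y140.8632
G01 X65.6331 Y131.4717
G01 X64.2435 Y119.5799
G01 X54.8520 Y112.1536
G01 X42.9602 Y113.5432
G01 X35.5339 Y122.9347
G01 X36.9235 Y134.8265
M5
G0 X18.6590 Y60.9893
M3 S804
G01 X11.8951 Y66.6141 F1316
G01 X81.1572 Y79.1674
G01 X208.5725 Y13.0654
G01 X46.7665 Y19.8985
G01 X172.4859 Y164.2902
M5
G0 X177.8523 Y73.2332
M3 S496
G01 X166.7438 Y107.4217 F1586
G01 X137.6613 Y128.5514
G01 X101.7133 Y128.5514
G01 X72.6308 Y107.4217
G01 X61.5223 Y73.2332
G01 X72.6308 Y39.0447
G01 X101.7133 Y17.9150
G01 X137.6613 Y17.9150
G01 X166.7438 Y39.0447
G01 X177.8523 Y73.2332
M5
G0 X24.2127 Y151.2297
M3 S804
G01 X78.2038 Y151.2297 F1316
G01 X78.2038 Y87.1254
G01 X24.2127 Y87.1254
G01 X24.2127 Y151.2297
M5
G0 X23.9122 Y168.2917
M3 S496
G01 X249.8441 Y19.3800 F1586
M5
G0 X0.0000 Y0.0000

1 u = 1 mm; y_m = 173.6798 − y.

[1] `<polygon>` regular polygon, #ff0000→cut S804 F1316: (36.9235,134.8265) → (46.3150,142.2528) → (58.2068,140.8632) → (65.6331,131.4717) → (64.2435,119.5799) → (54.8520,112.1536) → (42.9602,113.5432) → (35.5339,122.9347) → (36.9235,134.8265) (closed)

[2] `<polyline>` open polyline, #ff0000→cut S804 F1316: (18.6590,60.9893) → (11.8951,66.6141) → (81.1572,79.1674) → (208.5725,13.0654) → (46.7665,19.8985) → (172.4859,164.2902)

[3] `<circle>` circle, #000000→score S496 F1586: (177.8523,73.2332) → (166.7438,107.4217) → (137.6613,128.5514) → (101.7133,128.5514) → (72.6308,107.4217) → (61.5223,73.2332) → (72.6308,39.0447) → (101.7133,17.9150) → (137.6613,17.9150) → (166.7438,39.0447) → (177.8523,73.2332) (closed)

[4] `<path>` rectangle, #ff0000→cut S804 F1316: (24.2127,151.2297) → (78.2038,151.2297) → (78.2038,87.1254) → (24.2127,87.1254) → (24.2127,151.2297) (closed)

[5] `<line>` line segment, #000000→score S496 F1586: (23.9122,168.2917) → (249.8441,19.3800)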